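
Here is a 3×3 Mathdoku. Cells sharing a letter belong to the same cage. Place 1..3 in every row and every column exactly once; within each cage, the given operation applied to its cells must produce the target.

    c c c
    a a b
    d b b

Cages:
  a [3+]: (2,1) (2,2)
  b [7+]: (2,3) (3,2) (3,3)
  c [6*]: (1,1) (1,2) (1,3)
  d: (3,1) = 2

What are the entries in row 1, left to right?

3 1 2

Cage d is given; hence (3,1) = 2.
2 is placed in row 3, which forces (3,2) = 3.
3 is placed in row 3, which forces (3,3) = 1.
2 is placed in column 1, which forces (2,1) = 1.
Cage a's pair has sum 3; hence (2,2) = 2.
Cage b needs sum 7, which forces (2,3) = 3.
Column 1 now contains 1, leaving (1,1) = 3.
Column 2 now contains 2, which forces (1,2) = 1.
3 is placed in column 3, which forces (1,3) = 2.
Filled in: 3 1 2 / 1 2 3 / 2 3 1.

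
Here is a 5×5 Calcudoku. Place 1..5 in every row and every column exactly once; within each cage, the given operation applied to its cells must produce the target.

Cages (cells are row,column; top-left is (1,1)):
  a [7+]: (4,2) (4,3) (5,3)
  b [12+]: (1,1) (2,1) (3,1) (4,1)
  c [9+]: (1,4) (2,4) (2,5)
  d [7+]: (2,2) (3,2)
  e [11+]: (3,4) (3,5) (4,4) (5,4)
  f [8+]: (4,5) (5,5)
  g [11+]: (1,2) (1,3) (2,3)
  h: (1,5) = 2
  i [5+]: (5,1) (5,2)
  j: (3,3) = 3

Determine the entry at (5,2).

2

Cage h is a single given cell, so (1,5) = 2.
J is a freebie, so (3,3) = 3.
Row 1 needs a 3, and only (1,4) is open for it.
Row 2 needs a 3, and only (2,2) is open for it.
Cage d needs two cells with sum 7, so (3,2) = 4.
4 is placed in row 3; hence (3,5) = 1.
Column 2 now contains 4, leaving (1,2) = 5.
Cage e needs sum 11, leaving (3,4) = 5.
Row 3 already has 5, which forces (3,1) = 2.
In row 4, 3 can only go at (4,5), so (4,5) = 3.
Column 5 already has 3, which forces (5,5) = 5.
The 3 cells of cage c must have sum 9, so (2,4) = 2.
Column 5 now contains 5, leaving (2,5) = 4.
The 3 cells of cage g must have sum 11, leaving (1,3) = 1.
Row 2 now contains 2, leaving (2,3) = 5.
Row 1 already has 1, which forces (1,1) = 4.
Row 2 now contains 5, which forces (2,1) = 1.
The 4 cells of cage b must have sum 12, so (4,1) = 5.
The 3 cells of cage a must have sum 7, leaving (4,2) = 1.
1 is placed in row 4, so (4,4) = 4.
Column 1 already has 4, which forces (5,1) = 3.
1 is placed in column 2, which forces (5,2) = 2.
Row 5 now contains 2, leaving (5,3) = 4.
Column 4 already has 4, so (5,4) = 1.
Row 4 now contains 4; hence (4,3) = 2.
The full grid is 4 5 1 3 2 / 1 3 5 2 4 / 2 4 3 5 1 / 5 1 2 4 3 / 3 2 4 1 5.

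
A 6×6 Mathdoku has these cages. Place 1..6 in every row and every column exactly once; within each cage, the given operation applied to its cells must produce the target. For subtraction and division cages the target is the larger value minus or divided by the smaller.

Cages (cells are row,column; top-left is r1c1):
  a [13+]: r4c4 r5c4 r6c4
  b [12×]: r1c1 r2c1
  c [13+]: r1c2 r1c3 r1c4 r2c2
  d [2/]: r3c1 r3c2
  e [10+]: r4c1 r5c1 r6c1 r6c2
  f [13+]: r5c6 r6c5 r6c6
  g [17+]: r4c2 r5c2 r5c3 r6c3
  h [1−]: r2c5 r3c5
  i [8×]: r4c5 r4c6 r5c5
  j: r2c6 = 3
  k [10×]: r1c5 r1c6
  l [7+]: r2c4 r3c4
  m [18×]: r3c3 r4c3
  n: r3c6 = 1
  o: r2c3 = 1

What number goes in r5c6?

Cage o is a single given cell; hence r2c3 = 1.
J is a freebie, which forces r2c6 = 3.
Cage n is a single given cell, which forces r3c6 = 1.
The only place for 1 in column 4 is r1c4.
Row 2 needs a 6, and only r2c5 is open for it.
Cage h needs two cells with difference 1, so r3c5 = 5.
Column 5 now contains 5, leaving r1c5 = 2.
Cage k's pair has product 10, so r1c6 = 5.
Cage i has product 8; hence r4c6 = 2.
Cage f needs sum 13, which forces r6c5 = 3.
R3c3 and r4c3 in column 3 are {3, 6}; hence r1c3 = 4.
Column 2 needs a 1, and only r6c2 is open for it.
The only place for 5 in row 4 is r4c4.
5 is placed in column 4, so r2c4 = 4.
The two cells of cage l must have sum 7; hence r3c4 = 3.
The two cells of cage b must have product 12, so r1c1 = 6.
6 is placed in row 1, leaving r1c2 = 3.
Row 2 already has 4, so r2c1 = 2.
Row 2 already has 2, which forces r2c2 = 5.
2 is placed in column 1, leaving r3c1 = 4.
Row 3 already has 4, leaving r3c2 = 2.
Row 3 now contains 3, so r3c3 = 6.
Cage m needs two cells with product 18, leaving r4c3 = 3.
4 is placed in column 1, so r6c1 = 5.
5 is placed in row 6, so r6c3 = 2.
Row 6 already has 2, so r6c4 = 6.
Row 6 now contains 6; hence r6c6 = 4.
Row 4 already has 3; hence r4c1 = 1.
Row 4 already has 1, which forces r4c5 = 4.
Cage e has sum 10, so r5c1 = 3.
2 is placed in column 3, which forces r5c3 = 5.
6 is placed in column 4, so r5c4 = 2.
4 is placed in column 5; hence r5c5 = 1.
Column 6 now contains 4, leaving r5c6 = 6.
4 is placed in row 4, so r4c2 = 6.
Row 5 already has 6, so r5c2 = 4.
Completed grid: 6 3 4 1 2 5 / 2 5 1 4 6 3 / 4 2 6 3 5 1 / 1 6 3 5 4 2 / 3 4 5 2 1 6 / 5 1 2 6 3 4.

6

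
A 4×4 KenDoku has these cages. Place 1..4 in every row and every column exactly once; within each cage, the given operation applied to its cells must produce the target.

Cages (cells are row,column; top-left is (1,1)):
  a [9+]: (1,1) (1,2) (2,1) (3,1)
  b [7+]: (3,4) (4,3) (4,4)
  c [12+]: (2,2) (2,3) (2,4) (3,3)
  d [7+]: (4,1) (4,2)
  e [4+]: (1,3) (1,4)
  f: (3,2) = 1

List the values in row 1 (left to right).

4 2 1 3

Cage f is a single given cell, so (3,2) = 1.
In row 1, 4 can only go at (1,1), so (1,1) = 4.
Cage a has sum 9, leaving (1,2) = 2.
The 4 cells of cage a must have sum 9, leaving (2,1) = 1.
Cage a needs sum 9, so (3,1) = 2.
4 is placed in column 1, leaving (4,1) = 3.
The two cells of cage d must have sum 7, which forces (4,2) = 4.
4 is placed in column 2; hence (2,2) = 3.
The 4 cells of cage c must have sum 12, so (3,3) = 3.
The 3 cells of cage b must have sum 7; hence (3,4) = 4.
Column 3 already has 3, leaving (1,3) = 1.
The two cells of cage e must have sum 4, leaving (1,4) = 3.
The 4 cells of cage c must have sum 12, so (2,3) = 4.
4 is placed in column 4, leaving (2,4) = 2.
1 is placed in column 3, which forces (4,3) = 2.
Column 4 now contains 2; hence (4,4) = 1.
Filled in: 4 2 1 3 / 1 3 4 2 / 2 1 3 4 / 3 4 2 1.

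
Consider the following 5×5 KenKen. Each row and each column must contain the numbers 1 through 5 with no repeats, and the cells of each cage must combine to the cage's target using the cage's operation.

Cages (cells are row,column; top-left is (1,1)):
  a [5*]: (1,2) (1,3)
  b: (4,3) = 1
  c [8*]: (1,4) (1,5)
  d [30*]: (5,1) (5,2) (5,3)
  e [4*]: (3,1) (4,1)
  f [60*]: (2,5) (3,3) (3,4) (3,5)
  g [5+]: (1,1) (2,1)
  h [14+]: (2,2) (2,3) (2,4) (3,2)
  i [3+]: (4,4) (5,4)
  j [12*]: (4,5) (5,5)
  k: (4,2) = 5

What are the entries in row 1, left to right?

3 1 5 4 2

Cage k is a single given cell; hence (4,2) = 5.
Cage b is a single given cell, leaving (4,3) = 1.
Row 4 now contains 1; hence (4,4) = 2.
Column 4 already has 2, leaving (5,4) = 1.
Column 2 now contains 5; hence (1,2) = 1.
1 is placed in column 3, so (1,3) = 5.
Column 4 already has 2, so (1,4) = 4.
Cage c's pair has product 8, which forces (1,5) = 2.
Cage e needs two cells with product 4, which forces (3,1) = 1.
Row 4 now contains 1, which forces (4,1) = 4.
Row 4 already has 4, so (4,5) = 3.
Column 5 now contains 3, which forces (5,5) = 4.
Row 1 already has 2, leaving (1,1) = 3.
The two cells of cage g must have sum 5, which forces (2,1) = 2.
Cage h needs sum 14, which forces (2,4) = 5.
Cage f has product 60, which forces (2,5) = 1.
Cage f has product 60, leaving (3,3) = 4.
Cage f needs product 60; hence (3,4) = 3.
Column 5 already has 4; hence (3,5) = 5.
Cage d needs product 30, which forces (5,1) = 5.
The 4 cells of cage h must have sum 14, which forces (2,2) = 4.
Column 3 now contains 4, which forces (2,3) = 3.
Row 3 already has 3, which forces (3,2) = 2.
2 is placed in column 2, which forces (5,2) = 3.
Column 3 already has 3, which forces (5,3) = 2.
Filled in: 3 1 5 4 2 / 2 4 3 5 1 / 1 2 4 3 5 / 4 5 1 2 3 / 5 3 2 1 4.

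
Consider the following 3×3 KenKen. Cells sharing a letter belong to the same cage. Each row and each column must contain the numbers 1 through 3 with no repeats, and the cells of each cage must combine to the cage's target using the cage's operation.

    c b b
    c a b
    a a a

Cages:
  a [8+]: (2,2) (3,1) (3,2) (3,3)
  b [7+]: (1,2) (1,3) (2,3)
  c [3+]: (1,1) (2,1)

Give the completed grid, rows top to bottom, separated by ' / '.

The 4 cells of cage a must have sum 8; hence (2,2) = 2.
2 is placed in row 2, leaving (2,3) = 3.
The two cells of cage c must have sum 3; hence (1,1) = 2.
2 is placed in column 2, which forces (1,2) = 3.
Column 3 now contains 3, leaving (1,3) = 1.
2 is placed in row 2, which forces (2,1) = 1.
1 is placed in column 1, which forces (3,1) = 3.
3 is placed in column 2, leaving (3,2) = 1.
Column 3 already has 1, leaving (3,3) = 2.

2 3 1 / 1 2 3 / 3 1 2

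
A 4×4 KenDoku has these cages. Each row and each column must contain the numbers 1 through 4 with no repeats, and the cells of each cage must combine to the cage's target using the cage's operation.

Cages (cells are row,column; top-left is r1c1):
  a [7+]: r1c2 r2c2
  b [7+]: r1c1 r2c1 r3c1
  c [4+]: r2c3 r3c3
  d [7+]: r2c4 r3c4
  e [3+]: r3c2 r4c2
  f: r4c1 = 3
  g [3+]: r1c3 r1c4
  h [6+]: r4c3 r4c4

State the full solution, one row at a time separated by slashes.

4 3 2 1 / 2 4 1 3 / 1 2 3 4 / 3 1 4 2

F is a freebie, so r4c1 = 3.
The only place for 3 in row 1 is r1c2.
3 is placed in column 2, leaving r2c2 = 4.
4 is placed in row 2, which forces r2c4 = 3.
Column 4 now contains 3, which forces r3c4 = 4.
Column 4 already has 4, which forces r4c4 = 2.
Cage b has sum 7, which forces r1c1 = 4.
The two cells of cage g must have sum 3, which forces r1c3 = 2.
Column 4 now contains 2, which forces r1c4 = 1.
Row 2 already has 3, leaving r2c3 = 1.
The two cells of cage e must have sum 3, so r3c2 = 2.
Cage c needs two cells with sum 4, leaving r3c3 = 3.
Row 4 already has 2, leaving r4c2 = 1.
Row 4 already has 2, so r4c3 = 4.
Row 2 now contains 1, which forces r2c1 = 2.
Row 3 already has 2, which forces r3c1 = 1.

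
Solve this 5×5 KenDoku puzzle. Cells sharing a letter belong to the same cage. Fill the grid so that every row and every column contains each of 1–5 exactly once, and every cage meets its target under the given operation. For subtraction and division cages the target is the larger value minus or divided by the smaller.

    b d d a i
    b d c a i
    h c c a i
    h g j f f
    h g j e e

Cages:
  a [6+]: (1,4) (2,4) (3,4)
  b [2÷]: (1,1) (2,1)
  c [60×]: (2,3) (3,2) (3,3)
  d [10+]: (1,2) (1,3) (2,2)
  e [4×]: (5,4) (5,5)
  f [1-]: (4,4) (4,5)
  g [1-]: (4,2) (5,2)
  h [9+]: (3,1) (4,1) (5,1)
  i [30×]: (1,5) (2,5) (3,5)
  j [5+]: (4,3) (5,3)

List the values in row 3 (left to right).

In column 4, 5 can only go at (4,4), so (4,4) = 5.
Cage f needs two cells with difference 1, leaving (4,5) = 4.
4 is placed in column 5, leaving (5,5) = 1.
1 is placed in row 5, which forces (5,4) = 4.
In row 5, 5 can only go at (5,1), so (5,1) = 5.
In column 3, 1 can only go at (1,3), so (1,3) = 1.
The only place for 1 in column 2 is (4,2).
Cage h has sum 9; hence (3,1) = 1.
1 is placed in row 4, leaving (4,1) = 3.
3 is placed in row 4, so (4,3) = 2.
Cage g's pair has difference 1; hence (5,2) = 2.
Column 3 already has 2, leaving (5,3) = 3.
The 3 cells of cage a must have sum 6, so (2,4) = 1.
The 3 cells of cage c must have product 60, so (3,2) = 3.
3 is placed in row 3, which forces (3,4) = 2.
Row 3 now contains 2, which forces (3,5) = 5.
2 is placed in column 4, which forces (1,4) = 3.
3 is placed in row 1, which forces (1,5) = 2.
Cage c needs product 60, leaving (2,3) = 5.
2 is placed in column 5, so (2,5) = 3.
5 is placed in row 3, which forces (3,3) = 4.
Row 1 already has 2, which forces (1,1) = 4.
Cage d has sum 10, which forces (1,2) = 5.
Cage b needs two cells with quotient 2, so (2,1) = 2.
5 is placed in row 2, which forces (2,2) = 4.
Completed grid: 4 5 1 3 2 / 2 4 5 1 3 / 1 3 4 2 5 / 3 1 2 5 4 / 5 2 3 4 1.

1 3 4 2 5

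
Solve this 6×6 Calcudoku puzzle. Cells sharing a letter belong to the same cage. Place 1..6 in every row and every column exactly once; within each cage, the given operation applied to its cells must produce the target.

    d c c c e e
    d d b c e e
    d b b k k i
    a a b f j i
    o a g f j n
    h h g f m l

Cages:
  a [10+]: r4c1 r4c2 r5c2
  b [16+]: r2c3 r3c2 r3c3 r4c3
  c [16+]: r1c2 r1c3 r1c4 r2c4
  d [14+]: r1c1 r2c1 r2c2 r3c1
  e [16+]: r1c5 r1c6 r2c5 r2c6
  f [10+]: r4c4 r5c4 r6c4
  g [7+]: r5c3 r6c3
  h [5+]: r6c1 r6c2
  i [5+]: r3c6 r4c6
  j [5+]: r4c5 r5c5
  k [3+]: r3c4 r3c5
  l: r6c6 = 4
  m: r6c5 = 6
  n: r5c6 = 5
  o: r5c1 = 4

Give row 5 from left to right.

4 3 6 1 2 5

O is a freebie, leaving r5c1 = 4.
Cage n is given, leaving r5c6 = 5.
M is a freebie, so r6c5 = 6.
Cage l is given, so r6c6 = 4.
The pair r3c4/r3c5 in row 3 holds {1, 2}, so r3c6 = 3.
Cage i needs two cells with sum 5, leaving r4c6 = 2.
Column 5 needs a 3, and only r4c5 is open for it.
Cage j needs two cells with sum 5, leaving r5c5 = 2.
The two cells of cage k must have sum 3; hence r3c4 = 2.
Column 5 now contains 2, leaving r3c5 = 1.
Row 5 now contains 2, which forces r5c3 = 6.
The two cells of cage g must have sum 7, so r6c3 = 1.
1 is placed in row 6; hence r6c4 = 5.
Cage f has sum 10; hence r4c4 = 4.
Cage f needs sum 10, so r5c4 = 1.
The 4 cells of cage b must have sum 16, leaving r2c3 = 2.
Cage b has sum 16; hence r3c2 = 5.
Cage b needs sum 16, so r3c3 = 4.
Row 4 now contains 4, which forces r4c3 = 5.
1 is placed in row 5; hence r5c2 = 3.
Column 2 already has 3, which forces r6c2 = 2.
Column 2 now contains 2, so r1c2 = 4.
Column 3 already has 5, so r1c3 = 3.
Cage c has sum 16; hence r1c4 = 6.
Row 1 now contains 4, so r1c5 = 5.
Row 1 already has 6, so r1c6 = 1.
Column 2 now contains 4, leaving r2c2 = 1.
Cage c needs sum 16, which forces r2c4 = 3.
5 is placed in column 5, so r2c5 = 4.
Column 6 already has 1, leaving r2c6 = 6.
Row 3 now contains 5; hence r3c1 = 6.
6 is placed in column 1, which forces r4c1 = 1.
Column 2 now contains 1; hence r4c2 = 6.
2 is placed in row 6, leaving r6c1 = 3.
1 is placed in row 1, which forces r1c1 = 2.
Row 2 already has 3, which forces r2c1 = 5.
The full grid is 2 4 3 6 5 1 / 5 1 2 3 4 6 / 6 5 4 2 1 3 / 1 6 5 4 3 2 / 4 3 6 1 2 5 / 3 2 1 5 6 4.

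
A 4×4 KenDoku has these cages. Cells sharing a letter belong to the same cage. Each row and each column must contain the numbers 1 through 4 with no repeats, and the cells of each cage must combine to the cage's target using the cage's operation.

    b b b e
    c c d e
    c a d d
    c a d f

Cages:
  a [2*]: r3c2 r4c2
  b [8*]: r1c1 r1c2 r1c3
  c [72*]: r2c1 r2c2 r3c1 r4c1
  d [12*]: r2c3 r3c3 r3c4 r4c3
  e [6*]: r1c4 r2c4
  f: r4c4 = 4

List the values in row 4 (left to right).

Cage c has product 72, leaving r2c2 = 3.
Row 2 now contains 3; hence r2c4 = 2.
Column 4 now contains 2, leaving r3c4 = 1.
Cage f is given; hence r4c4 = 4.
Column 4 now contains 2, so r1c4 = 3.
Row 2 already has 2, so r2c1 = 4.
Row 2 already has 4, so r2c3 = 1.
Row 3 already has 1, so r3c2 = 2.
Cage a's pair has product 2, which forces r4c2 = 1.
1 is placed in column 3, leaving r4c3 = 3.
The 3 cells of cage b must have product 8, which forces r1c1 = 1.
1 is placed in column 2, leaving r1c2 = 4.
Cage b has product 8, which forces r1c3 = 2.
2 is placed in row 3, which forces r3c1 = 3.
Column 3 already has 3; hence r3c3 = 4.
3 is placed in row 4, leaving r4c1 = 2.
The full grid is 1 4 2 3 / 4 3 1 2 / 3 2 4 1 / 2 1 3 4.

2 1 3 4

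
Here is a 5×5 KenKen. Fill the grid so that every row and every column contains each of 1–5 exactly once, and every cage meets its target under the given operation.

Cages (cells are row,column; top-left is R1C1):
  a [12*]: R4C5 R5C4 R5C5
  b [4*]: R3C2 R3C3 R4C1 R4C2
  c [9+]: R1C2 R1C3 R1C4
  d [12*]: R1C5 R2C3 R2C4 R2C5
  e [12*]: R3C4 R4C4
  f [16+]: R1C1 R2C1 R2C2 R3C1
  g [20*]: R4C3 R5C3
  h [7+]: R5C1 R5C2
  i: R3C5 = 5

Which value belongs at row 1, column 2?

Cage i is given, leaving R3C5 = 5.
Row 4 needs a 5, and only R4C3 is open for it.
Column 3 already has 5, so R5C3 = 4.
Row 4 needs a 3, and only R4C4 is open for it.
Column 4 already has 3, which forces R3C4 = 4.
The 3 cells of cage a must have product 12, so R5C5 = 3.
Cage d has product 12, which forces R2C3 = 3.
Cage c needs sum 9, leaving R1C2 = 3.
3 is placed in column 3, leaving R1C3 = 1.
Cage c has sum 9, so R1C4 = 5.
Row 1 now contains 1, which forces R1C5 = 2.
Column 3 now contains 1, leaving R3C3 = 2.
Column 5 already has 2; hence R4C5 = 4.
Row 1 already has 5; hence R1C1 = 4.
The 4 cells of cage f must have sum 16, so R2C1 = 5.
Cage f needs sum 16, leaving R2C2 = 4.
The 4 cells of cage d must have product 12; hence R2C4 = 2.
4 is placed in column 5, which forces R2C5 = 1.
Row 3 now contains 2; hence R3C1 = 3.
Row 3 now contains 2, which forces R3C2 = 1.
Cage b needs product 4, leaving R4C1 = 1.
The 4 cells of cage b must have product 4; hence R4C2 = 2.
Column 1 already has 5; hence R5C1 = 2.
Column 2 now contains 2, leaving R5C2 = 5.
Cage a needs product 12; hence R5C4 = 1.
Completed grid: 4 3 1 5 2 / 5 4 3 2 1 / 3 1 2 4 5 / 1 2 5 3 4 / 2 5 4 1 3.

3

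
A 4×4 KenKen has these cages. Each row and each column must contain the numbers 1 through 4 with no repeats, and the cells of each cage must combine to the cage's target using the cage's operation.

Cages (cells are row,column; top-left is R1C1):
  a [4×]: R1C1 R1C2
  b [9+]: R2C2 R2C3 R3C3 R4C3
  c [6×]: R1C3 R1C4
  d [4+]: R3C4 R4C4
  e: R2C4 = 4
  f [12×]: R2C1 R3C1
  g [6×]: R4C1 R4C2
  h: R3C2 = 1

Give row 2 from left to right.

E is a freebie; hence R2C4 = 4.
Cage h is given, so R3C2 = 1.
1 is placed in row 3, which forces R3C4 = 3.
3 is placed in column 4, so R4C4 = 1.
Cage a's pair has product 4, leaving R1C1 = 1.
Column 2 already has 1; hence R1C2 = 4.
The two cells of cage c must have product 6, leaving R1C3 = 3.
3 is placed in column 4, leaving R1C4 = 2.
Row 2 already has 4, which forces R2C1 = 3.
3 is placed in row 2, so R2C2 = 2.
The 4 cells of cage b must have sum 9, which forces R2C3 = 1.
Row 3 now contains 3, leaving R3C1 = 4.
Row 3 already has 4; hence R3C3 = 2.
3 is placed in column 1, so R4C1 = 2.
Column 2 already has 2, which forces R4C2 = 3.
Column 3 now contains 2, so R4C3 = 4.
The full grid is 1 4 3 2 / 3 2 1 4 / 4 1 2 3 / 2 3 4 1.

3 2 1 4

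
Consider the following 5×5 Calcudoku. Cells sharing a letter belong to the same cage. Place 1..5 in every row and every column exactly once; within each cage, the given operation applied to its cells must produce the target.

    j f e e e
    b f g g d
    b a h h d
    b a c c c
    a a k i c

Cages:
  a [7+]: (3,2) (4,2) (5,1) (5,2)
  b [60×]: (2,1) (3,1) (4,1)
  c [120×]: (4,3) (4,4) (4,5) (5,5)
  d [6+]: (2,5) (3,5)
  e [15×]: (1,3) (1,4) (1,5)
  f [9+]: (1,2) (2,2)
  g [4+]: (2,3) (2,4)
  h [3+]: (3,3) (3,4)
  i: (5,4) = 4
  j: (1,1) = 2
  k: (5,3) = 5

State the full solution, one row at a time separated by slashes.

Cage j is given, so (1,1) = 2.
The 4 cells of cage a must have sum 7, which forces (5,1) = 1.
Cage k is a single given cell, which forces (5,3) = 5.
Cage i is a single given cell, which forces (5,4) = 4.
The only place for 4 in row 1 is (1,2).
Column 2 now contains 4, so (2,2) = 5.
In row 2, 2 can only go at (2,5), so (2,5) = 2.
Cage d needs two cells with sum 6, leaving (3,5) = 4.
4 is placed in column 5, which forces (4,5) = 5.
Column 5 now contains 2; hence (5,5) = 3.
The 3 cells of cage e must have product 15, leaving (1,3) = 3.
Cage e needs product 15, leaving (1,4) = 5.
Column 5 already has 3, which forces (1,5) = 1.
Column 3 now contains 3; hence (2,3) = 1.
Row 2 already has 1; hence (2,4) = 3.
The 3 cells of cage b must have product 60; hence (3,1) = 5.
Column 3 now contains 1, which forces (3,3) = 2.
Row 3 now contains 2; hence (3,4) = 1.
Cage c needs product 120, so (4,3) = 4.
Row 4 already has 5, so (4,4) = 2.
Row 5 now contains 3, which forces (5,2) = 2.
Row 2 now contains 3, so (2,1) = 4.
Row 3 now contains 1, so (3,2) = 3.
Row 4 now contains 4; hence (4,1) = 3.
Cage a needs sum 7, leaving (4,2) = 1.

2 4 3 5 1 / 4 5 1 3 2 / 5 3 2 1 4 / 3 1 4 2 5 / 1 2 5 4 3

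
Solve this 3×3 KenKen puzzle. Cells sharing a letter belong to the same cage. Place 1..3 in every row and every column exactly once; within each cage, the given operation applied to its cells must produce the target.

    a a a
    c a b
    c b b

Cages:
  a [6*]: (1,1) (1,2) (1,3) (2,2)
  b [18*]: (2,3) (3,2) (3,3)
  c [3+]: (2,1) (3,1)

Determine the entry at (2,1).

Cage a has product 6, leaving (2,2) = 1.
Cage b needs product 18, which forces (2,3) = 3.
The 3 cells of cage b must have product 18, which forces (3,2) = 3.
Cage b has product 18, which forces (3,3) = 2.
The 4 cells of cage a must have product 6, which forces (1,1) = 3.
3 is placed in column 2, which forces (1,2) = 2.
Column 3 now contains 2, which forces (1,3) = 1.
1 is placed in row 2; hence (2,1) = 2.
2 is placed in row 3, so (3,1) = 1.
Filled in: 3 2 1 / 2 1 3 / 1 3 2.

2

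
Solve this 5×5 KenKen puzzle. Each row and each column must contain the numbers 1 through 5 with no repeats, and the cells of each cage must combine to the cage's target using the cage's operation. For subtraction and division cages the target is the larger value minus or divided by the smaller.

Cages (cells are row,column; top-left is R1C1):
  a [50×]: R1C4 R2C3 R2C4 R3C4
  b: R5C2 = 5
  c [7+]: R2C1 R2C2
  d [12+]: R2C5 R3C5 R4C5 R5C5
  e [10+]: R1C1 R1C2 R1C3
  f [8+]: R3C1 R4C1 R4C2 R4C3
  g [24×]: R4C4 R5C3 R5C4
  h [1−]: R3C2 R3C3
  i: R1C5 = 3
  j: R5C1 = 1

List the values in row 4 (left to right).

I is a freebie, which forces R1C5 = 3.
Cage a has product 50, so R2C3 = 5.
J is a freebie, leaving R5C1 = 1.
B is a freebie, which forces R5C2 = 5.
The 3 cells of cage e must have sum 10, leaving R1C1 = 5.
1 is placed in column 1, leaving R3C1 = 2.
Cage f has sum 8; hence R4C1 = 3.
Column 1 now contains 3, so R2C1 = 4.
Cage c needs two cells with sum 7, so R2C2 = 3.
Column 2 now contains 3, so R3C2 = 4.
4 is placed in row 3, so R3C3 = 3.
Cage a needs product 50, so R3C4 = 5.
Row 3 already has 5; hence R3C5 = 1.
Column 2 already has 4, so R1C2 = 1.
The 3 cells of cage e must have sum 10, so R1C3 = 4.
1 is placed in row 1, which forces R1C4 = 2.
2 is placed in column 4, so R2C4 = 1.
Column 5 already has 1, leaving R2C5 = 2.
Column 2 now contains 1; hence R4C2 = 2.
2 is placed in row 4, which forces R4C3 = 1.
2 is placed in column 4; hence R4C4 = 4.
Cage d has sum 12, which forces R4C5 = 5.
Column 3 already has 4; hence R5C3 = 2.
Cage g has product 24, leaving R5C4 = 3.
Cage d has sum 12; hence R5C5 = 4.
The full grid is 5 1 4 2 3 / 4 3 5 1 2 / 2 4 3 5 1 / 3 2 1 4 5 / 1 5 2 3 4.

3 2 1 4 5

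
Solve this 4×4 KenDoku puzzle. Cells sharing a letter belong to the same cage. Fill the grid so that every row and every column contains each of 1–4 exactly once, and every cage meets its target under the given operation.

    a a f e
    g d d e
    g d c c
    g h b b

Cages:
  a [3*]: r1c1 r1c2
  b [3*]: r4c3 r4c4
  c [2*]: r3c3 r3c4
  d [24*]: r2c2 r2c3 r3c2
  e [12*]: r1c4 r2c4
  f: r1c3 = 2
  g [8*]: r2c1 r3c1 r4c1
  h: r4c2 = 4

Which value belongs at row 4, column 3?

3

F is a freebie, so r1c3 = 2.
Column 3 now contains 2, leaving r3c3 = 1.
Row 3 now contains 1, leaving r3c4 = 2.
Cage h is given, so r4c2 = 4.
Column 3 already has 1, leaving r4c3 = 3.
3 is placed in row 4, leaving r4c4 = 1.
Cage g has product 8; hence r2c1 = 1.
Cage d needs product 24, leaving r2c2 = 2.
Column 3 already has 3, so r2c3 = 4.
Row 2 now contains 4, so r2c4 = 3.
Row 3 already has 2; hence r3c1 = 4.
Column 2 already has 4, leaving r3c2 = 3.
Row 4 already has 1, leaving r4c1 = 2.
Column 1 now contains 1; hence r1c1 = 3.
Column 2 now contains 3, leaving r1c2 = 1.
Column 4 already has 3, so r1c4 = 4.
Completed grid: 3 1 2 4 / 1 2 4 3 / 4 3 1 2 / 2 4 3 1.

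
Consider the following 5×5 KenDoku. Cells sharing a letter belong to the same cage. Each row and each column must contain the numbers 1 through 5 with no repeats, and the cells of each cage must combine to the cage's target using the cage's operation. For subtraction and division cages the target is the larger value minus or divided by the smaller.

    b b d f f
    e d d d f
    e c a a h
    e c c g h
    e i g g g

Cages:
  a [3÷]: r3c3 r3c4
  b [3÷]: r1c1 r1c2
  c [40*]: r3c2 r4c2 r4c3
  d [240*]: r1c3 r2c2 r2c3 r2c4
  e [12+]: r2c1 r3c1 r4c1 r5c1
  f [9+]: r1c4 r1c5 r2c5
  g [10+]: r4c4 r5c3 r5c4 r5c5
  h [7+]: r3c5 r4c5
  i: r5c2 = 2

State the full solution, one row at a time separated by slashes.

3 1 4 2 5 / 1 3 5 4 2 / 2 5 1 3 4 / 5 4 2 1 3 / 4 2 3 5 1

The 4 cells of cage d must have product 240, leaving r1c3 = 4.
Cage i is a single given cell; hence r5c2 = 2.
Cage c has product 40, which forces r4c3 = 2.
2 is placed in row 4, leaving r4c4 = 1.
Cage a needs two cells with quotient 3, leaving r3c3 = 1.
1 is placed in column 4, so r3c4 = 3.
Column 4 already has 3, so r5c4 = 5.
5 is placed in column 4; hence r1c4 = 2.
5 is placed in column 4, which forces r2c4 = 4.
Row 2 already has 4, leaving r2c5 = 2.
Column 5 now contains 2; hence r3c5 = 4.
Row 5 already has 5, so r5c3 = 3.
Cage g needs sum 10; hence r5c5 = 1.
The 3 cells of cage f must have sum 9, so r1c5 = 5.
Cage e needs sum 12, so r2c1 = 1.
The 4 cells of cage d must have product 240, leaving r2c2 = 3.
Column 3 already has 3, so r2c3 = 5.
The 4 cells of cage e must have sum 12, so r3c1 = 2.
Row 3 already has 4; hence r3c2 = 5.
The 4 cells of cage e must have sum 12, which forces r4c1 = 5.
Cage c needs product 40; hence r4c2 = 4.
Cage h's pair has sum 7, so r4c5 = 3.
1 is placed in row 5, so r5c1 = 4.
1 is placed in column 1; hence r1c1 = 3.
Column 2 now contains 3, leaving r1c2 = 1.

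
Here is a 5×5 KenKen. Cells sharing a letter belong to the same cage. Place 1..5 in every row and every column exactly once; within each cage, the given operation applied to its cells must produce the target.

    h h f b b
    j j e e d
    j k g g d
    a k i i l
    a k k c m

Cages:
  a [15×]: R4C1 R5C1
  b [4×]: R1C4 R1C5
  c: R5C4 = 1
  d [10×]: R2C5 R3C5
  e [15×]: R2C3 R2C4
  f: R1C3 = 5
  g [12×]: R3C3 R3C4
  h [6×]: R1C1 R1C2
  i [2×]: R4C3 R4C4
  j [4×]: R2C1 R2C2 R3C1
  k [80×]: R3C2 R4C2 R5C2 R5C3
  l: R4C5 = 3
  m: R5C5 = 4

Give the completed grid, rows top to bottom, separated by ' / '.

Cage f is given; hence R1C3 = 5.
Column 3 already has 5, leaving R2C3 = 3.
Row 2 already has 3; hence R2C4 = 5.
Row 2 already has 5, which forces R2C5 = 2.
Column 3 now contains 3, leaving R3C3 = 4.
4 is placed in row 3, leaving R3C4 = 3.
Column 5 already has 2, leaving R3C5 = 5.
Cage l is a single given cell, so R4C5 = 3.
4 is placed in column 3, so R5C3 = 2.
C is a freebie; hence R5C4 = 1.
M is a freebie; hence R5C5 = 4.
1 is placed in column 4, which forces R1C4 = 4.
Column 5 already has 4, leaving R1C5 = 1.
The 3 cells of cage j must have product 4; hence R2C1 = 4.
Row 2 now contains 2, which forces R2C2 = 1.
Cage j has product 4, which forces R3C1 = 1.
The 4 cells of cage k must have product 80, leaving R3C2 = 2.
3 is placed in row 4, which forces R4C1 = 5.
Cage k needs product 80; hence R4C2 = 4.
Column 3 already has 2, leaving R4C3 = 1.
1 is placed in column 4; hence R4C4 = 2.
Cage a needs two cells with product 15, leaving R5C1 = 3.
Row 5 already has 4, which forces R5C2 = 5.
Column 1 already has 3, so R1C1 = 2.
2 is placed in column 2, so R1C2 = 3.

2 3 5 4 1 / 4 1 3 5 2 / 1 2 4 3 5 / 5 4 1 2 3 / 3 5 2 1 4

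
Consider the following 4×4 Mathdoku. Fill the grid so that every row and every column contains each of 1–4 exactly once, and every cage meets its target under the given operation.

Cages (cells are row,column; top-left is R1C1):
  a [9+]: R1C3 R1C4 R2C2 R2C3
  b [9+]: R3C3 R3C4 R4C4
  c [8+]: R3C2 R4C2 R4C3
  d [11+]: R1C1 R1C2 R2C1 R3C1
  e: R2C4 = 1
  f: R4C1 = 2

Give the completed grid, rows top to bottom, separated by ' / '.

Cage e is given; hence R2C4 = 1.
Cage f is given, so R4C1 = 2.
Cage d needs sum 11; hence R1C2 = 3.
The 4 cells of cage a must have sum 9; hence R1C3 = 1.
Row 1 already has 3; hence R1C4 = 2.
1 is placed in row 1, leaving R1C1 = 4.
The 4 cells of cage d must have sum 11, leaving R2C1 = 3.
Cage d has sum 11, leaving R3C1 = 1.
Row 3 now contains 1, so R3C2 = 4.
Cage b needs sum 9, which forces R3C3 = 2.
Row 3 already has 4, so R3C4 = 3.
Column 2 already has 4, which forces R4C2 = 1.
Cage c needs sum 8, so R4C3 = 3.
Column 4 now contains 3, leaving R4C4 = 4.
Column 2 already has 4, so R2C2 = 2.
Column 3 already has 2; hence R2C3 = 4.

4 3 1 2 / 3 2 4 1 / 1 4 2 3 / 2 1 3 4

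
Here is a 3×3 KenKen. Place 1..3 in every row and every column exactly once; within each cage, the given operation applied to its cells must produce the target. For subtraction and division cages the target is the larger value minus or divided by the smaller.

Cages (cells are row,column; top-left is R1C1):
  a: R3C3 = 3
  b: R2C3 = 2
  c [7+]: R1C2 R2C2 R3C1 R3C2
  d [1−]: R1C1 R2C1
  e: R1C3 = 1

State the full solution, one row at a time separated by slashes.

Cage e is a single given cell, leaving R1C3 = 1.
Cage b is given, which forces R2C3 = 2.
Cage c has sum 7, which forces R3C1 = 1.
Cage a is a single given cell; hence R3C3 = 3.
Cage d's pair has difference 1; hence R1C1 = 2.
The 4 cells of cage c must have sum 7, leaving R1C2 = 3.
Column 1 now contains 1, leaving R2C1 = 3.
Cage c has sum 7, which forces R2C2 = 1.
Row 3 already has 3; hence R3C2 = 2.

2 3 1 / 3 1 2 / 1 2 3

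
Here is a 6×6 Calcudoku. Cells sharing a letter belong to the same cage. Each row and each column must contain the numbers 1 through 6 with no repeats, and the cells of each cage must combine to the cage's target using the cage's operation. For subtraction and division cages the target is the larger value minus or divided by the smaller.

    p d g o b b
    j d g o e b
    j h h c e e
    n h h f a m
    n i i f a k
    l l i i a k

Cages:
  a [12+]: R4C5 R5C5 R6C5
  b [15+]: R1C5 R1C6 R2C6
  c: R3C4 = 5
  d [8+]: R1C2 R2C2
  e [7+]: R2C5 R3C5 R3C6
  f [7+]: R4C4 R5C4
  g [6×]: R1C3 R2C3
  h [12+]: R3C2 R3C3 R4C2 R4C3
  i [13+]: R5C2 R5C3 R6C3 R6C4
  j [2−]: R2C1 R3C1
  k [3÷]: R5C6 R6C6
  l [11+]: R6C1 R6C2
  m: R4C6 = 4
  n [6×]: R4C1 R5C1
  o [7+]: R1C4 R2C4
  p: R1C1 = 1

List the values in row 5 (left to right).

Cage p is a single given cell, leaving R1C1 = 1.
Cage c is a single given cell, leaving R3C4 = 5.
Cage m is given, so R4C6 = 4.
The only place for 2 in column 4 is R6C4.
In column 6, 2 can only go at R3C6, so R3C6 = 2.
Cage b needs sum 15, so R1C5 = 4.
The 3 cells of cage e must have sum 7, leaving R2C5 = 2.
Cage e needs sum 7, so R3C5 = 3.
Cage a has sum 12, which forces R6C5 = 1.
1 is placed in row 6; hence R6C6 = 3.
Column 6 already has 3, so R5C6 = 1.
Row 6 already has 3, leaving R6C3 = 4.
Column 1 needs a 5, and only R6C1 is open for it.
Row 6 now contains 5; hence R6C2 = 6.
In row 1, 2 can only go at R1C3, so R1C3 = 2.
Cage g's pair has product 6, leaving R2C3 = 3.
3 is placed in column 3, so R5C3 = 5.
Row 5 now contains 5, which forces R5C5 = 6.
The two cells of cage d must have sum 8, so R1C2 = 3.
Row 1 already has 3, so R1C4 = 6.
Row 1 already has 6, which forces R1C6 = 5.
Row 2 now contains 3; hence R2C2 = 5.
Column 6 now contains 5, which forces R2C6 = 6.
Cage h needs sum 12; hence R3C2 = 4.
Cage h needs sum 12, leaving R3C3 = 1.
Cage h needs sum 12, so R4C2 = 1.
Column 3 already has 5, leaving R4C3 = 6.
The two cells of cage f must have sum 7; hence R4C4 = 3.
Column 5 already has 6, so R4C5 = 5.
Cage i has sum 13, leaving R5C2 = 2.
6 is placed in row 5, which forces R5C4 = 4.
Row 2 already has 6, leaving R2C1 = 4.
Column 4 already has 4; hence R2C4 = 1.
4 is placed in row 3; hence R3C1 = 6.
3 is placed in row 4; hence R4C1 = 2.
2 is placed in row 5; hence R5C1 = 3.
Completed grid: 1 3 2 6 4 5 / 4 5 3 1 2 6 / 6 4 1 5 3 2 / 2 1 6 3 5 4 / 3 2 5 4 6 1 / 5 6 4 2 1 3.

3 2 5 4 6 1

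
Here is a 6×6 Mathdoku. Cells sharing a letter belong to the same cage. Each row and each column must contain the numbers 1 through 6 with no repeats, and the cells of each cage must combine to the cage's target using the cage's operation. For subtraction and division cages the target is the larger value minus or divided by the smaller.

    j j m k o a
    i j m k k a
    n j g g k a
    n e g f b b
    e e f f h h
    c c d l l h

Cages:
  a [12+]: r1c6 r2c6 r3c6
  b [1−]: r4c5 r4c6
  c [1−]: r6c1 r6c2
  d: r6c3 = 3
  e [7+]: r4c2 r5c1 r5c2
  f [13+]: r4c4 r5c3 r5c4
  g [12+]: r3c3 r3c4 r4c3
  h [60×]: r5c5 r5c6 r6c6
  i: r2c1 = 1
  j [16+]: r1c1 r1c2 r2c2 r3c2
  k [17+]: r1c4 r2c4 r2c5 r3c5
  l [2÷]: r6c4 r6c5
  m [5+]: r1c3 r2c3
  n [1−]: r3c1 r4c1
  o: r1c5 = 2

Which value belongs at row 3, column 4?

Cage o is given, which forces r1c5 = 2.
Cage i is given; hence r2c1 = 1.
D is a freebie; hence r6c3 = 3.
The two cells of cage m must have sum 5, leaving r1c3 = 1.
Cage m needs two cells with sum 5, so r2c3 = 4.
The two cells of cage l must have quotient 2, leaving r6c4 = 2.
The only place for 1 in row 6 is r6c5.
The only place for 1 in row 4 is r4c2.
The only place for 1 in row 5 is r5c4.
Cage f has sum 13; hence r4c4 = 6.
Cage f has sum 13, leaving r5c3 = 6.
Column 3 now contains 6, so r3c3 = 2.
The 3 cells of cage g must have sum 12, so r3c4 = 5.
Cage g needs sum 12; hence r4c3 = 5.
Cage k has sum 17; hence r1c4 = 4.
Column 4 already has 5, which forces r2c4 = 3.
Cage k has sum 17; hence r2c5 = 6.
The 4 cells of cage k must have sum 17, leaving r3c5 = 4.
Column 5 already has 4, leaving r4c5 = 3.
Column 5 now contains 3, which forces r5c5 = 5.
Cage a has sum 12, so r1c6 = 6.
Cage j needs sum 16, so r2c2 = 2.
Cage a has sum 12, so r2c6 = 5.
Row 3 now contains 4; hence r3c1 = 3.
Row 3 now contains 3, which forces r3c2 = 6.
Cage a needs sum 12, so r3c6 = 1.
Column 2 already has 2; hence r5c2 = 4.
4 is placed in column 2, so r6c2 = 5.
Column 6 now contains 6, leaving r6c6 = 4.
3 is placed in column 1, which forces r1c1 = 5.
Column 2 already has 5; hence r1c2 = 3.
Column 6 already has 4, leaving r4c6 = 2.
Row 5 already has 4, so r5c1 = 2.
Cage h needs product 60; hence r5c6 = 3.
Row 6 already has 4, which forces r6c1 = 6.
Row 4 already has 2, leaving r4c1 = 4.
Completed grid: 5 3 1 4 2 6 / 1 2 4 3 6 5 / 3 6 2 5 4 1 / 4 1 5 6 3 2 / 2 4 6 1 5 3 / 6 5 3 2 1 4.

5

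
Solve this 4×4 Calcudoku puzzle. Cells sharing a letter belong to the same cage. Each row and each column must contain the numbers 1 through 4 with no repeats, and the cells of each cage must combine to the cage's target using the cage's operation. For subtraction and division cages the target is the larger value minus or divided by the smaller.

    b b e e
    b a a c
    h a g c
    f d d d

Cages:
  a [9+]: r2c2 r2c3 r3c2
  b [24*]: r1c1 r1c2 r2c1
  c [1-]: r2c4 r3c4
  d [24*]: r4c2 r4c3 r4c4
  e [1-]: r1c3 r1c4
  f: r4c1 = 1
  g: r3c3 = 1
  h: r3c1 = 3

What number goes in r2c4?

Cage h is a single given cell, leaving r3c1 = 3.
Cage g is a single given cell, which forces r3c3 = 1.
Cage f is a single given cell; hence r4c1 = 1.
The 3 cells of cage b must have product 24, so r1c2 = 3.
The two cells of cage e must have difference 1, leaving r1c3 = 2.
The two cells of cage e must have difference 1, which forces r1c4 = 1.
Column 4 already has 1, leaving r2c4 = 3.
2 is placed in row 1, leaving r1c1 = 4.
Cage b needs product 24, which forces r2c1 = 2.
Cage a needs sum 9, leaving r2c2 = 1.
Row 2 already has 3, which forces r2c3 = 4.
Cage a has sum 9, so r3c2 = 4.
Row 3 already has 4; hence r3c4 = 2.
Column 2 now contains 4, so r4c2 = 2.
The 3 cells of cage d must have product 24; hence r4c3 = 3.
2 is placed in column 4, which forces r4c4 = 4.
The full grid is 4 3 2 1 / 2 1 4 3 / 3 4 1 2 / 1 2 3 4.

3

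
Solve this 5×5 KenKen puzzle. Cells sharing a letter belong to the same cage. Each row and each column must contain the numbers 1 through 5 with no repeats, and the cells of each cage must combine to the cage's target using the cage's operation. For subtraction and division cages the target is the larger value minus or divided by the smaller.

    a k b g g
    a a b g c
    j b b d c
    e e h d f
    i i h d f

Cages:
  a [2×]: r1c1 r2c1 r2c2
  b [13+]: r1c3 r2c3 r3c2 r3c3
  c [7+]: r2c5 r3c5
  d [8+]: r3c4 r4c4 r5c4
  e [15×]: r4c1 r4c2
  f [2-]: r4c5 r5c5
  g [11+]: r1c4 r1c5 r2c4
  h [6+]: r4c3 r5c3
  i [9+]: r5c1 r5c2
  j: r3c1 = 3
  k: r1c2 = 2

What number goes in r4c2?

3

Cage a needs product 2; hence r1c1 = 1.
Cage k is given, which forces r1c2 = 2.
Cage a needs product 2, which forces r2c1 = 2.
Cage a has product 2, leaving r2c2 = 1.
Cage j is given, so r3c1 = 3.
Column 1 now contains 3, so r4c1 = 5.
5 is placed in row 4, so r4c2 = 3.
5 is placed in column 1, so r5c1 = 4.
Row 5 already has 4, so r5c2 = 5.
Column 2 already has 5, leaving r3c2 = 4.
Row 3 already has 4, leaving r3c5 = 2.
Cage h needs two cells with sum 6; hence r4c3 = 4.
4 is placed in row 4, leaving r4c5 = 1.
Cage h's pair has sum 6, so r5c3 = 2.
Column 5 now contains 2, which forces r5c5 = 3.
The 3 cells of cage g must have sum 11; hence r1c4 = 3.
Column 5 now contains 3; hence r1c5 = 4.
Cage g needs sum 11; hence r2c4 = 4.
Column 5 now contains 3, which forces r2c5 = 5.
Row 3 already has 2; hence r3c3 = 1.
Cage d has sum 8, so r3c4 = 5.
1 is placed in row 4, leaving r4c4 = 2.
Row 5 now contains 3, leaving r5c4 = 1.
Row 1 now contains 3, leaving r1c3 = 5.
Row 2 already has 5; hence r2c3 = 3.
Completed grid: 1 2 5 3 4 / 2 1 3 4 5 / 3 4 1 5 2 / 5 3 4 2 1 / 4 5 2 1 3.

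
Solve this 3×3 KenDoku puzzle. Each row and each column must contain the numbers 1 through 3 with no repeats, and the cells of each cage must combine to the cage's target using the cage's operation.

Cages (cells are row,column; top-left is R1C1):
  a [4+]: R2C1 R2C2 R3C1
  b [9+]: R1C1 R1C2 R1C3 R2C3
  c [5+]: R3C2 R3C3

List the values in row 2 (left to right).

Cage a has sum 4; hence R2C1 = 2.
Cage a needs sum 4, so R2C2 = 1.
The 4 cells of cage b must have sum 9; hence R2C3 = 3.
The 3 cells of cage a must have sum 4, leaving R3C1 = 1.
3 is placed in column 3, leaving R3C3 = 2.
1 is placed in column 1, leaving R1C1 = 3.
Cage b needs sum 9, leaving R1C2 = 2.
2 is placed in column 3, so R1C3 = 1.
Row 3 now contains 2; hence R3C2 = 3.
Completed grid: 3 2 1 / 2 1 3 / 1 3 2.

2 1 3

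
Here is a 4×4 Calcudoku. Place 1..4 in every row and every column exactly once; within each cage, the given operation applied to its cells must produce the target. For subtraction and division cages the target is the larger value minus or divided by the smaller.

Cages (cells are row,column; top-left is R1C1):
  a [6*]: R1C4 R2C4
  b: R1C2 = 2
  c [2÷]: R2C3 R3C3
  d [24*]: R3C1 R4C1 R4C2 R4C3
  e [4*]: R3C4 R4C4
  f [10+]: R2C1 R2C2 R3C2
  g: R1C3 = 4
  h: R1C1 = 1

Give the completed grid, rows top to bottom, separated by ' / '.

Cage h is given, which forces R1C1 = 1.
Cage b is a single given cell, so R1C2 = 2.
Cage g is given, leaving R1C3 = 4.
Row 1 already has 2, which forces R1C4 = 3.
Column 2 already has 2, which forces R2C2 = 4.
Column 4 already has 3, which forces R2C4 = 2.
Column 2 already has 4, leaving R3C2 = 3.
Column 2 now contains 3, so R4C2 = 1.
1 is placed in row 4, which forces R4C4 = 4.
Row 2 already has 4; hence R2C1 = 3.
Row 2 now contains 2, so R2C3 = 1.
Cage d needs product 24, which forces R3C1 = 4.
The two cells of cage c must have quotient 2, leaving R3C3 = 2.
4 is placed in column 4, so R3C4 = 1.
3 is placed in column 1, leaving R4C1 = 2.
Column 3 now contains 2, which forces R4C3 = 3.

1 2 4 3 / 3 4 1 2 / 4 3 2 1 / 2 1 3 4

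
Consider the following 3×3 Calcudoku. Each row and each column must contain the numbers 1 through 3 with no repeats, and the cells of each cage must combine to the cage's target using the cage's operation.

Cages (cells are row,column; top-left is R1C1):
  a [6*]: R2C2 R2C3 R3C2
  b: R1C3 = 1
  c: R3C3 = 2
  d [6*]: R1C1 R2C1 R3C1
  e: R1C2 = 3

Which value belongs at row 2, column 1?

1

Cage e is given, so R1C2 = 3.
Cage b is given, so R1C3 = 1.
Cage c is given, so R3C3 = 2.
Row 1 now contains 1; hence R1C1 = 2.
Cage a needs product 6, so R2C2 = 2.
Column 3 now contains 2; hence R2C3 = 3.
Row 3 now contains 2, leaving R3C2 = 1.
Row 2 already has 3, leaving R2C1 = 1.
1 is placed in row 3, leaving R3C1 = 3.
The full grid is 2 3 1 / 1 2 3 / 3 1 2.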